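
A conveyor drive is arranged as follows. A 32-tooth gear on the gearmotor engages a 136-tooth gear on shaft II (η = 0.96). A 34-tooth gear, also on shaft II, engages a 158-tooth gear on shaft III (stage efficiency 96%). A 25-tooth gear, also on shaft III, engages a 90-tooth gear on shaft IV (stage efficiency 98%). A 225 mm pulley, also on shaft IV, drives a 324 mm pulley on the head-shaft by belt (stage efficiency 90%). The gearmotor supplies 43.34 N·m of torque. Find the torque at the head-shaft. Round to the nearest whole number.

gear mesh 136/32 = 4.25 → τ = 43.34·4.25·0.96 = 176.83 N·m
gear mesh 158/34 = 4.6471 → τ = 176.83·4.6471·0.96 = 788.86 N·m
gear mesh 90/25 = 3.6 → τ = 788.86·3.6·0.98 = 2783.1 N·m
belt 324/225 = 1.44 → τ = 2783.1·1.44·0.90 = 3606.9 N·m

3607 N·m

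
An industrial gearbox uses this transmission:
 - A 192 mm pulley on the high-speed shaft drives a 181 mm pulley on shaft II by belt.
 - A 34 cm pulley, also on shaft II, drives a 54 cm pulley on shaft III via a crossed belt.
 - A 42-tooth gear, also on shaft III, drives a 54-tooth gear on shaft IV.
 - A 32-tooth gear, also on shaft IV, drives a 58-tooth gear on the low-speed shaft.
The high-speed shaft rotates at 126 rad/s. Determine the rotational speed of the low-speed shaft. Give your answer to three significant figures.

36.1 rad/s

belt 181/192 = 0.94271 → 126/0.94271 = 133.66 rad/s
belt 54/34 = 1.5882 → 133.66/1.5882 = 84.155 rad/s
gear mesh 54/42 = 1.2857 → 84.155/1.2857 = 65.454 rad/s
gear mesh 58/32 = 1.8125 → 65.454/1.8125 = 36.112 rad/s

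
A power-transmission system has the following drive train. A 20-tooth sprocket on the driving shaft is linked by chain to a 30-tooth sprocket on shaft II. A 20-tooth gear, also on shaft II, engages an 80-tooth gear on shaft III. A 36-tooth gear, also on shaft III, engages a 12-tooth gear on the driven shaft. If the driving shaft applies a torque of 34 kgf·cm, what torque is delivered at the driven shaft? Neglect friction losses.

68 kgf·cm

After the chain (30/20): 34 × 1.5 = 51 kgf·cm
After the gear mesh (80/20): 51 × 4 = 204 kgf·cm
After the gear mesh (12/36): 204 × 0.33333 = 68 kgf·cm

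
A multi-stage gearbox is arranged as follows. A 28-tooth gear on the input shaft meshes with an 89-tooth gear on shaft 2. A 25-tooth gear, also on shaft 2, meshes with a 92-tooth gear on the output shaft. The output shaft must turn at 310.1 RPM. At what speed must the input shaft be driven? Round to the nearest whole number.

3627 RPM

Overall ratio R = 3.1786 × 3.68 = 11.697.
Required input speed = output speed × R = 310.1 × 11.697 = 3627.3 RPM.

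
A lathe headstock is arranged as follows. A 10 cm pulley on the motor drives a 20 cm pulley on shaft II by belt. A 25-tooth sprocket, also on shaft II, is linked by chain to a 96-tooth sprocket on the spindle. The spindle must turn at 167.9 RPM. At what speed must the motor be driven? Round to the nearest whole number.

Overall ratio R = 2 × 3.84 = 7.68.
Required input speed = output speed × R = 167.9 × 7.68 = 1289.5 RPM.

1289 RPM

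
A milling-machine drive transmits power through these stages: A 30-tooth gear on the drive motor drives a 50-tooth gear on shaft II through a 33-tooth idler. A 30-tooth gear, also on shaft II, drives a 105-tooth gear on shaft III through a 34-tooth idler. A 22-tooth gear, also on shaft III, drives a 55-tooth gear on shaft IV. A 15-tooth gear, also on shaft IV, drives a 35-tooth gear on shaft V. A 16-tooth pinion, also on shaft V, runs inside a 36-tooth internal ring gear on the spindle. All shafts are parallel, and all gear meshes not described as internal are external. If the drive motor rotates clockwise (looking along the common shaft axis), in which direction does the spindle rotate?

the drive motor → shaft II: driver → idler → driven is 2 external meshes, 2 reversals → CW.
shaft II → shaft III: driver → idler → driven is 2 external meshes, 2 reversals → CW.
shaft III → shaft IV: external mesh, 1 reversal → CCW.
shaft IV → shaft V: external mesh, 1 reversal → CW.
shaft V → the spindle: internal mesh, same direction → CW.
6 reversals in total — an even number — so the spindle turns the same way as the drive motor.

clockwise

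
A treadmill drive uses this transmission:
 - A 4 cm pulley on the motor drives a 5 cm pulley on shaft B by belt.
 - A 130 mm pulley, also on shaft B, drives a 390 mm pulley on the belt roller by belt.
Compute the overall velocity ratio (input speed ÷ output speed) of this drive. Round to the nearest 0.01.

Each stage contributes driven/driver: belt 5/4 = 1.25, belt 390/130 = 3.
Overall: 1.25 × 3 = 3.75.

3.75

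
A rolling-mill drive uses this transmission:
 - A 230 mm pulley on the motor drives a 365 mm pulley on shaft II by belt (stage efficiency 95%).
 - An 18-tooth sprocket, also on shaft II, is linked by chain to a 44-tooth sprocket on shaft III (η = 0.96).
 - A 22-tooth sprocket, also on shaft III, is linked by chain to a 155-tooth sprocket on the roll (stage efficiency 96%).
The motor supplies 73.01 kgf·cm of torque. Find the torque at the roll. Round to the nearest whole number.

Belt: ratio = 365/230 = 1.587; torque at shaft II = 73.01 × 1.587 × 0.95 = 110.07 kgf·cm.
Chain: ratio = 44/18 = 2.4444; torque at shaft III = 110.07 × 2.4444 × 0.96 = 258.3 kgf·cm.
Chain: ratio = 155/22 = 7.0455; torque at the roll = 258.3 × 7.0455 × 0.96 = 1747 kgf·cm.

1747 kgf·cm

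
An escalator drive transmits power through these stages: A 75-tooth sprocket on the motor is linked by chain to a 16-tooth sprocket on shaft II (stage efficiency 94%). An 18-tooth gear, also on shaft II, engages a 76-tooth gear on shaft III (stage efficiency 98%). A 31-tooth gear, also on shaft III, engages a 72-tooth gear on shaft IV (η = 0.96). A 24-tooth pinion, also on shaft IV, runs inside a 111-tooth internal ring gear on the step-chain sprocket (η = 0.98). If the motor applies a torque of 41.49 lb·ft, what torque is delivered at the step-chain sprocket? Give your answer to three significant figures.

348 lb·ft

Chain: ratio = 16/75 = 0.21333; torque at shaft II = 41.49 × 0.21333 × 0.94 = 8.3201 lb·ft.
Gear mesh: ratio = 76/18 = 4.2222; torque at shaft III = 8.3201 × 4.2222 × 0.98 = 34.427 lb·ft.
Gear mesh: ratio = 72/31 = 2.3226; torque at shaft IV = 34.427 × 2.3226 × 0.96 = 76.761 lb·ft.
Internal gear: ratio = 111/24 = 4.625; torque at the step-chain sprocket = 76.761 × 4.625 × 0.98 = 347.92 lb·ft.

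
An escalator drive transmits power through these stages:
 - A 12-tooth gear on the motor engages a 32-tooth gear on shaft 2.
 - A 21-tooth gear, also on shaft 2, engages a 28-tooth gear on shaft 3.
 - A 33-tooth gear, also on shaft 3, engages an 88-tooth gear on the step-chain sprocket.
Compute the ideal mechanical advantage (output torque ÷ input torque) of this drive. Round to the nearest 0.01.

Each stage contributes driven/driver: gear mesh 32/12 = 2.6667, gear mesh 28/21 = 1.3333, gear mesh 88/33 = 2.6667.
Overall: 2.6667 × 1.3333 × 2.6667 = 9.4815.

9.48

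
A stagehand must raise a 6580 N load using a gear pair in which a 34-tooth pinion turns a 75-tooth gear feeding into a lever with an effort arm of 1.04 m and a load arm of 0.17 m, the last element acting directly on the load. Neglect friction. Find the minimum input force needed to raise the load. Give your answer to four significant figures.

Gear pair MA = 75/34 = 2.2059.
Lever MA = effort arm / load arm = 1.04/0.17 = 6.1176.
Combined ideal MA = 2.2059 × 6.1176 = 13.495.
Effort = load / MA = 6580 / 13.495 = 487.59 N.

487.6 N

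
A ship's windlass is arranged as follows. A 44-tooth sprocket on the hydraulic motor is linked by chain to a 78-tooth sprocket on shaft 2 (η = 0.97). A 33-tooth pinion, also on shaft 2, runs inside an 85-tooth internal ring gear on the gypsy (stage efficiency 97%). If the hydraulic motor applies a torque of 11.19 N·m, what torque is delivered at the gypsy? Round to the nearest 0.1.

chain 78/44 = 1.7727 → τ = 11.19·1.7727·0.97 = 19.242 N·m
internal gear 85/33 = 2.5758 → τ = 19.242·2.5758·0.97 = 48.075 N·m

48.1 N·m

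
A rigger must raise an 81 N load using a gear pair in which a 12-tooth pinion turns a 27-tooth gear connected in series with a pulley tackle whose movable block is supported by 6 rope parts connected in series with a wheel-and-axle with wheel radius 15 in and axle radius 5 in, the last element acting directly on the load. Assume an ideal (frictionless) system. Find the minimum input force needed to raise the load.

Gear pair MA = 27/12 = 2.25.
Block-and-tackle MA = number of supporting rope parts = 6.
Wheel-and-axle MA = R/r = 15/5 = 3.
Combined ideal MA = 2.25 × 6 × 3 = 40.5.
Effort = load / MA = 81 / 40.5 = 2 N.

2 N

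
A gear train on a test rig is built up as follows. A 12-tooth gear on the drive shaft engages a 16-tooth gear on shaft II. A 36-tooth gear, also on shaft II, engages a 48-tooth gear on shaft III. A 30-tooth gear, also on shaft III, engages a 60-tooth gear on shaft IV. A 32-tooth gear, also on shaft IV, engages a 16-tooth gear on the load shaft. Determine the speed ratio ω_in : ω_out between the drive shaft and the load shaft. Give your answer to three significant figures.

1.78

Each stage contributes driven/driver: gear mesh 16/12 = 1.3333, gear mesh 48/36 = 1.3333, gear mesh 60/30 = 2, gear mesh 16/32 = 0.5.
Overall: 1.3333 × 1.3333 × 2 × 0.5 = 1.7778.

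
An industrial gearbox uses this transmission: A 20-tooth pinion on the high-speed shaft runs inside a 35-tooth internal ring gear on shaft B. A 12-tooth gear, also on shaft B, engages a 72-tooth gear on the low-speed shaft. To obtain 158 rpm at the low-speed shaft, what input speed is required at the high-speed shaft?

Overall ratio R = 1.75 × 6 = 10.5.
Required input speed = output speed × R = 158 × 10.5 = 1659 rpm.

1659 rpm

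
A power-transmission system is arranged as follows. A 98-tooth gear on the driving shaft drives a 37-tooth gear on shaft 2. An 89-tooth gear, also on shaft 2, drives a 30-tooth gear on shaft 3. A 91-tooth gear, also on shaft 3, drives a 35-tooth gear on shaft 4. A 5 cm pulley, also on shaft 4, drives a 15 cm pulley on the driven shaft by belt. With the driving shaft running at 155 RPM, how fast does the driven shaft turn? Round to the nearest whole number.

1056 RPM

Gear mesh: ratio = 37/98 = 0.37755, so shaft 2 turns at 155 / 0.37755 = 410.54 RPM.
Gear mesh: ratio = 30/89 = 0.33708, so shaft 3 turns at 410.54 / 0.33708 = 1217.9 RPM.
Gear mesh: ratio = 35/91 = 0.38462, so shaft 4 turns at 1217.9 / 0.38462 = 3166.6 RPM.
Belt: ratio = 15/5 = 3, so the driven shaft turns at 3166.6 / 3 = 1055.5 RPM.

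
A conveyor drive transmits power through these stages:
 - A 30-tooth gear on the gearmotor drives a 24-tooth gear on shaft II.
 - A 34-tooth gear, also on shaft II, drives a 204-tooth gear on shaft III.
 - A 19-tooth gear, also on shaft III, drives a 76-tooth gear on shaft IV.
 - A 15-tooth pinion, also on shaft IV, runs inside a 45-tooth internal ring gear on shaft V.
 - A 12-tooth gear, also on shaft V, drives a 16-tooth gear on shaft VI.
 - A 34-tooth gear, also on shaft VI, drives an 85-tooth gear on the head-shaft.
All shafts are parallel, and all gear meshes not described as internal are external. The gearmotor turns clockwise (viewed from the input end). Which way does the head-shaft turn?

the gearmotor → shaft II: external mesh, 1 reversal → CCW.
shaft II → shaft III: external mesh, 1 reversal → CW.
shaft III → shaft IV: external mesh, 1 reversal → CCW.
shaft IV → shaft V: internal mesh, same direction → CCW.
shaft V → shaft VI: external mesh, 1 reversal → CW.
shaft VI → the head-shaft: external mesh, 1 reversal → CCW.
5 reversals in total — an odd number — so the head-shaft turns opposite to the gearmotor.

counterclockwise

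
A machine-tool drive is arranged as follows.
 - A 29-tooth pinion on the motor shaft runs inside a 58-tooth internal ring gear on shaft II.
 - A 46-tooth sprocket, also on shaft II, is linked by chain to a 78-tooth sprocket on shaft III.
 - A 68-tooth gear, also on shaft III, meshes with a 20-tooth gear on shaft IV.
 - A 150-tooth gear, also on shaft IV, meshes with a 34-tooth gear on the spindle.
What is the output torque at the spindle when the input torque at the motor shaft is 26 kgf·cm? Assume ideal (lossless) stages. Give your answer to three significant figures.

5.88 kgf·cm

internal gear 58/29 = 2 → τ = 26·2 = 52 kgf·cm
chain 78/46 = 1.6957 → τ = 52·1.6957 = 88.174 kgf·cm
gear mesh 20/68 = 0.29412 → τ = 88.174·0.29412 = 25.934 kgf·cm
gear mesh 34/150 = 0.22667 → τ = 25.934·0.22667 = 5.8783 kgf·cm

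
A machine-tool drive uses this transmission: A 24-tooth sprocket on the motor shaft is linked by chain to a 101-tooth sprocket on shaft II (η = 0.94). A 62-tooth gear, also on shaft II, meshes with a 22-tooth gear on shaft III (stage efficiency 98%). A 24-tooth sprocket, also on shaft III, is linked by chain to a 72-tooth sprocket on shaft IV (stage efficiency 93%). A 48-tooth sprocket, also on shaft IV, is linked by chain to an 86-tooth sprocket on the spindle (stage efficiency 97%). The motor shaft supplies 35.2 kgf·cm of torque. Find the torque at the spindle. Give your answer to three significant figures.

Chain: ratio = 101/24 = 4.2083; torque at shaft II = 35.2 × 4.2083 × 0.94 = 139.25 kgf·cm.
Gear mesh: ratio = 22/62 = 0.35484; torque at shaft III = 139.25 × 0.35484 × 0.98 = 48.421 kgf·cm.
Chain: ratio = 72/24 = 3; torque at shaft IV = 48.421 × 3 × 0.93 = 135.1 kgf·cm.
Chain: ratio = 86/48 = 1.7917; torque at the spindle = 135.1 × 1.7917 × 0.97 = 234.79 kgf·cm.

235 kgf·cm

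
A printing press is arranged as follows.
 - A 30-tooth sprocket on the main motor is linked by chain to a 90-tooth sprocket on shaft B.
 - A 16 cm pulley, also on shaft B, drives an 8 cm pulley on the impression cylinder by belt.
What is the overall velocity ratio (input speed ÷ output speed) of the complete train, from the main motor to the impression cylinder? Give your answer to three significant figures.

1.50

Each stage contributes driven/driver: chain 90/30 = 3, belt 8/16 = 0.5.
Overall: 3 × 0.5 = 1.5.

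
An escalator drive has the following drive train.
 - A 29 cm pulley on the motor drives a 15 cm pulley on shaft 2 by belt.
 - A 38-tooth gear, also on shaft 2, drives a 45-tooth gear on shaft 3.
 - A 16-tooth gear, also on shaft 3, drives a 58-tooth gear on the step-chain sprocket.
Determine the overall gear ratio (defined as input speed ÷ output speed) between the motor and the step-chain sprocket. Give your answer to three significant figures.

Each stage contributes driven/driver: belt 15/29 = 0.51724, gear mesh 45/38 = 1.1842, gear mesh 58/16 = 3.625.
Overall: 0.51724 × 1.1842 × 3.625 = 2.2204.

2.22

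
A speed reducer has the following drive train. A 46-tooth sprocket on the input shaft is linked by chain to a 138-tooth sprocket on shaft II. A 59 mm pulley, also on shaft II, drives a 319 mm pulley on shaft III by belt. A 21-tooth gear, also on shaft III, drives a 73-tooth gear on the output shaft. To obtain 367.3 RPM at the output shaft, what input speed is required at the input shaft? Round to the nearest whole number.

Overall ratio R = 3 × 5.4068 × 3.4762 = 56.385.
Required input speed = output speed × R = 367.3 × 56.385 = 20710 RPM.

20710 RPM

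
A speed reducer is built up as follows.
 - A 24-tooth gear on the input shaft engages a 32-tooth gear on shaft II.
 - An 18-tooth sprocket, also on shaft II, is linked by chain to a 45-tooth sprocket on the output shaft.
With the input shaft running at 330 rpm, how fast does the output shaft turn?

99 rpm

the input shaft → shaft II (gear mesh, 32/24): 330 ÷ 1.3333 = 247.5 rpm
shaft II → the output shaft (chain, 45/18): 247.5 ÷ 2.5 = 99 rpm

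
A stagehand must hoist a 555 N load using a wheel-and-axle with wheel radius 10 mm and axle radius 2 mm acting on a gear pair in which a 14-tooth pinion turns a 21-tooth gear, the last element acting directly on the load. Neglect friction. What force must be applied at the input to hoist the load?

74 N

Wheel-and-axle MA = R/r = 10/2 = 5.
Gear pair MA = 21/14 = 1.5.
Combined ideal MA = 5 × 1.5 = 7.5.
Effort = load / MA = 555 / 7.5 = 74 N.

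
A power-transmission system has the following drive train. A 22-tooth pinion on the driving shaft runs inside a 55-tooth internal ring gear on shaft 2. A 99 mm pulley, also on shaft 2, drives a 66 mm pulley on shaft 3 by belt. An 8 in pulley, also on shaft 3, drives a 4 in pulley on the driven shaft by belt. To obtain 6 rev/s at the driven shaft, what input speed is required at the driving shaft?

Overall ratio R = 2.5 × 0.66667 × 0.5 = 0.83333.
Required input speed = output speed × R = 6 × 0.83333 = 5 rev/s.

5 rev/s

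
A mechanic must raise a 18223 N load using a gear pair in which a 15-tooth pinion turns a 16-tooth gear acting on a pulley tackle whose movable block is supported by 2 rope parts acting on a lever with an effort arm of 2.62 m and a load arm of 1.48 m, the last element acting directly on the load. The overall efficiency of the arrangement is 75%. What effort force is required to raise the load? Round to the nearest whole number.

6434 N

Gear pair MA = 16/15 = 1.0667.
Block-and-tackle MA = number of supporting rope parts = 2.
Lever MA = effort arm / load arm = 2.62/1.48 = 1.7703.
Combined ideal MA = 1.0667 × 2 × 1.7703 = 3.7766.
Actual MA = 3.7766 × 0.75 = 2.8324.
Effort = load / actual MA = 18223 / 2.8324 = 6433.7 N.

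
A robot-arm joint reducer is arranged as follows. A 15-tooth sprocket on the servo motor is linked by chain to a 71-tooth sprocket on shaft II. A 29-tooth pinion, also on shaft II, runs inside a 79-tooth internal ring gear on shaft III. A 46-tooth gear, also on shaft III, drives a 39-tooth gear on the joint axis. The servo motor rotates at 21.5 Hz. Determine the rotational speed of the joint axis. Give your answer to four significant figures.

1.967 Hz

Chain: ratio = 71/15 = 4.7333, so shaft II turns at 21.5 / 4.7333 = 4.5423 Hz.
Internal gear: ratio = 79/29 = 2.7241, so shaft III turns at 4.5423 / 2.7241 = 1.6674 Hz.
Gear mesh: ratio = 39/46 = 0.84783, so the joint axis turns at 1.6674 / 0.84783 = 1.9667 Hz.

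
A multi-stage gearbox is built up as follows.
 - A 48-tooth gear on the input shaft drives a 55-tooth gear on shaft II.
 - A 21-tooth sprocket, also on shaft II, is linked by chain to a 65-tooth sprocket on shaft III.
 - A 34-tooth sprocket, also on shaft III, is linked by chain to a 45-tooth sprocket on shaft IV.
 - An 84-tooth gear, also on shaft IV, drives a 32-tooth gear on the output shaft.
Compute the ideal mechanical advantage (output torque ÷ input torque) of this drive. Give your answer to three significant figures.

1.79

Each stage contributes driven/driver: gear mesh 55/48 = 1.1458, chain 65/21 = 3.0952, chain 45/34 = 1.3235, gear mesh 32/84 = 0.38095.
Overall: 1.1458 × 3.0952 × 1.3235 × 0.38095 = 1.7882.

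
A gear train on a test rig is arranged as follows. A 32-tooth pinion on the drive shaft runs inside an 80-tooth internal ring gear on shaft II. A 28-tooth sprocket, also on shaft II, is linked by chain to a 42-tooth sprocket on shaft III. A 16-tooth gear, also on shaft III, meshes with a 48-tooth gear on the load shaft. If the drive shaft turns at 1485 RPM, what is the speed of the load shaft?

the drive shaft → shaft II (internal gear, 80/32): 1485 ÷ 2.5 = 594 RPM
shaft II → shaft III (chain, 42/28): 594 ÷ 1.5 = 396 RPM
shaft III → the load shaft (gear mesh, 48/16): 396 ÷ 3 = 132 RPM

132 RPM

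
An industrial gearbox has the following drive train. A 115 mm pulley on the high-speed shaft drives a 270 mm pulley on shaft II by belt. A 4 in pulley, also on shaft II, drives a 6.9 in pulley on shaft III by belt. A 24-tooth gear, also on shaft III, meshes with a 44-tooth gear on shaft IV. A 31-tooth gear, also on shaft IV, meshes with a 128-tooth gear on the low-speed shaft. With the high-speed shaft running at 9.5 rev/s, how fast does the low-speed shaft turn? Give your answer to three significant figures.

0.310 rev/s

the high-speed shaft → shaft II (belt, 270/115): 9.5 ÷ 2.3478 = 4.0463 rev/s
shaft II → shaft III (belt, 6.9/4): 4.0463 ÷ 1.725 = 2.3457 rev/s
shaft III → shaft IV (gear mesh, 44/24): 2.3457 ÷ 1.8333 = 1.2795 rev/s
shaft IV → the low-speed shaft (gear mesh, 128/31): 1.2795 ÷ 4.129 = 0.30987 rev/s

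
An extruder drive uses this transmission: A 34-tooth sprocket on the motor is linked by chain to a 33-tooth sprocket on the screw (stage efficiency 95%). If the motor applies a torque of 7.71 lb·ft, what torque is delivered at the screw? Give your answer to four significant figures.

7.109 lb·ft

After the chain (33/34): 7.71 × 0.97059 × 0.95 = 7.1091 lb·ft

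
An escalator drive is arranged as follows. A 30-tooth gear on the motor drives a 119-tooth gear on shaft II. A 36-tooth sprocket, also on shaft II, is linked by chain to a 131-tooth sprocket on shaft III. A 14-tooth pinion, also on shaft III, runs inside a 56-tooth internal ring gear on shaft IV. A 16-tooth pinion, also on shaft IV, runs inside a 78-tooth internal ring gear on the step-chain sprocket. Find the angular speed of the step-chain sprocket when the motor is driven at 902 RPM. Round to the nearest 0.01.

the motor → shaft II (gear mesh, 119/30): 902 ÷ 3.9667 = 227.39 RPM
shaft II → shaft III (chain, 131/36): 227.39 ÷ 3.6389 = 62.49 RPM
shaft III → shaft IV (internal gear, 56/14): 62.49 ÷ 4 = 15.623 RPM
shaft IV → the step-chain sprocket (internal gear, 78/16): 15.623 ÷ 4.875 = 3.2046 RPM

3.20 RPM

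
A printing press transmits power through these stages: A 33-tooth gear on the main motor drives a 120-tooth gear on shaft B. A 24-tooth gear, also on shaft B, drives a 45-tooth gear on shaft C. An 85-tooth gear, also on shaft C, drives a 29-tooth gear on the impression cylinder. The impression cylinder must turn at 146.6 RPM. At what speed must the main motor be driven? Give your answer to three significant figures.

341 RPM

Overall ratio R = 3.6364 × 1.875 × 0.34118 = 2.3262.
Required input speed = output speed × R = 146.6 × 2.3262 = 341.02 RPM.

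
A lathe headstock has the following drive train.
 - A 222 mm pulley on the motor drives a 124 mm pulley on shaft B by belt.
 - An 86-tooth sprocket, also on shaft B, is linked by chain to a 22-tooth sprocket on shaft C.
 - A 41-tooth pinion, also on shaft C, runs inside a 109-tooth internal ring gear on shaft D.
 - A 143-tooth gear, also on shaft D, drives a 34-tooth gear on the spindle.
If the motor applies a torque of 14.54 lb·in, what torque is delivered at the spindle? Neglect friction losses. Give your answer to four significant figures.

1.313 lb·in

belt 124/222 = 0.55856 → τ = 14.54·0.55856 = 8.1214 lb·in
chain 22/86 = 0.25581 → τ = 8.1214·0.25581 = 2.0776 lb·in
internal gear 109/41 = 2.6585 → τ = 2.0776·2.6585 = 5.5233 lb·in
gear mesh 34/143 = 0.23776 → τ = 5.5233·0.23776 = 1.3132 lb·in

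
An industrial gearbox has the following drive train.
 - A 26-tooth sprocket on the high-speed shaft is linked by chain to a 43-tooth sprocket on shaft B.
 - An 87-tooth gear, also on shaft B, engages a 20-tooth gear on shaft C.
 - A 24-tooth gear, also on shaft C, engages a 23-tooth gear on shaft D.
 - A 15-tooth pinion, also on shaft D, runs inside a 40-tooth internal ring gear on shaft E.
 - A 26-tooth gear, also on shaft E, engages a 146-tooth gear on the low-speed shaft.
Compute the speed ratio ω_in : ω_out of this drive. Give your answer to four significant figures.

Each stage contributes driven/driver: chain 43/26 = 1.6538, gear mesh 20/87 = 0.22989, gear mesh 23/24 = 0.95833, internal gear 40/15 = 2.6667, gear mesh 146/26 = 5.6154.
Overall: 1.6538 × 0.22989 × 0.95833 × 2.6667 × 5.6154 = 5.456.

5.456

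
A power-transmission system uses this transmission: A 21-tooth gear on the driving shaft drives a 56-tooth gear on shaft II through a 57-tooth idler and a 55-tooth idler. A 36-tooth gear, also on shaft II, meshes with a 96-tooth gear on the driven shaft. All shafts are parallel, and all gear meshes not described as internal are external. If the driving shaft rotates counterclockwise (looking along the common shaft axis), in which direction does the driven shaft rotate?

counterclockwise

the driving shaft → shaft II: driver → idler → idler → driven is 3 external meshes, 3 reversals → CW.
shaft II → the driven shaft: external mesh, 1 reversal → CCW.
4 reversals in total — an even number — so the driven shaft turns the same way as the driving shaft.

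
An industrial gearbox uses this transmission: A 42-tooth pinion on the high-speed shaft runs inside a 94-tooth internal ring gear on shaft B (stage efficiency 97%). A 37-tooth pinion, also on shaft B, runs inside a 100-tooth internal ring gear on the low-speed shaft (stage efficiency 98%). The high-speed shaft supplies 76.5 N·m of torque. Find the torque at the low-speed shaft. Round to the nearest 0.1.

439.9 N·m

internal gear 94/42 = 2.2381 → τ = 76.5·2.2381·0.97 = 166.08 N·m
internal gear 100/37 = 2.7027 → τ = 166.08·2.7027·0.98 = 439.88 N·m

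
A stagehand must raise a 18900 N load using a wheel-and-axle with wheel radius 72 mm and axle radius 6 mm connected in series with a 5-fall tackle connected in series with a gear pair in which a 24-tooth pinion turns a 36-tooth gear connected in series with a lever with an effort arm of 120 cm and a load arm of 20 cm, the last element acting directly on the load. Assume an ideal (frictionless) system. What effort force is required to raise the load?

35 N

Wheel-and-axle MA = R/r = 72/6 = 12.
Block-and-tackle MA = number of supporting rope parts = 5.
Gear pair MA = 36/24 = 1.5.
Lever MA = effort arm / load arm = 120/20 = 6.
Combined ideal MA = 12 × 5 × 1.5 × 6 = 540.
Effort = load / MA = 18900 / 540 = 35 N.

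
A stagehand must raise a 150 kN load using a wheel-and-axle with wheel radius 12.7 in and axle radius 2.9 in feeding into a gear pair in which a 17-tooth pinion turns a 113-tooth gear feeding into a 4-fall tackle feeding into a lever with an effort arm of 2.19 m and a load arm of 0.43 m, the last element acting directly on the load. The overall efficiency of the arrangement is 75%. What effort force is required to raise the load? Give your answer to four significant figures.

Wheel-and-axle MA = R/r = 12.7/2.9 = 4.3793.
Gear pair MA = 113/17 = 6.6471.
Block-and-tackle MA = number of supporting rope parts = 4.
Lever MA = effort arm / load arm = 2.19/0.43 = 5.093.
Combined ideal MA = 4.3793 × 6.6471 × 4 × 5.093 = 593.02.
Actual MA = 593.02 × 0.75 = 444.77.
Effort = load / actual MA = 150 / 444.77 = 0.33726 kN.

0.3373 kN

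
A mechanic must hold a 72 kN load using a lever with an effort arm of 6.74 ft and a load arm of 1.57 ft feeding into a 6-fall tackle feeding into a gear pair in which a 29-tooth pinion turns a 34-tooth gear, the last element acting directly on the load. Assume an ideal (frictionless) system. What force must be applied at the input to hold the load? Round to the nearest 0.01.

Lever MA = effort arm / load arm = 6.74/1.57 = 4.293.
Block-and-tackle MA = number of supporting rope parts = 6.
Gear pair MA = 34/29 = 1.1724.
Combined ideal MA = 4.293 × 6 × 1.1724 = 30.199.
Effort = load / MA = 72 / 30.199 = 2.3842 kN.

2.38 kN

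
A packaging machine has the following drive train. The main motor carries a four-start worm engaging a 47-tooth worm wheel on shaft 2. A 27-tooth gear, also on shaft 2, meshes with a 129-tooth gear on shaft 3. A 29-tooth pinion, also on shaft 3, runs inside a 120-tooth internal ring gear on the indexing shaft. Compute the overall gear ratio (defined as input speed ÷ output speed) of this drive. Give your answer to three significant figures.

Each stage contributes driven/driver: worm 47/4 = 11.75, gear mesh 129/27 = 4.7778, internal gear 120/29 = 4.1379.
Overall: 11.75 × 4.7778 × 4.1379 = 232.3.

232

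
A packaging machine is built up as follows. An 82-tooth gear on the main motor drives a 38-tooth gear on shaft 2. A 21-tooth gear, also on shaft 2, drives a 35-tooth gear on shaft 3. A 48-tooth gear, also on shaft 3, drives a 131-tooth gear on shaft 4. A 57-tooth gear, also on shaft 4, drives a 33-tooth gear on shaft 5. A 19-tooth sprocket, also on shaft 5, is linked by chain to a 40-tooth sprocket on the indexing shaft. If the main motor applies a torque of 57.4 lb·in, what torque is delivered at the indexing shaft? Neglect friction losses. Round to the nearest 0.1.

147.5 lb·in

Gear mesh: ratio = 38/82 = 0.46341; torque at shaft 2 = 57.4 × 0.46341 = 26.6 lb·in.
Gear mesh: ratio = 35/21 = 1.6667; torque at shaft 3 = 26.6 × 1.6667 = 44.333 lb·in.
Gear mesh: ratio = 131/48 = 2.7292; torque at shaft 4 = 44.333 × 2.7292 = 120.99 lb·in.
Gear mesh: ratio = 33/57 = 0.57895; torque at shaft 5 = 120.99 × 0.57895 = 70.049 lb·in.
Chain: ratio = 40/19 = 2.1053; torque at the indexing shaft = 70.049 × 2.1053 = 147.47 lb·in.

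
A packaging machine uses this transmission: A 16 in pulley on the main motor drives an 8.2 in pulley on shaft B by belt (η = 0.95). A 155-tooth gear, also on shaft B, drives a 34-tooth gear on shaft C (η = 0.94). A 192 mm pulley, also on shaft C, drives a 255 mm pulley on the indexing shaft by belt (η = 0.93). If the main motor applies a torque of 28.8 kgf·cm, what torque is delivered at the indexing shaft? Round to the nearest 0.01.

After the belt (8.2/16): 28.8 × 0.5125 × 0.95 = 14.022 kgf·cm
After the gear mesh (34/155): 14.022 × 0.21935 × 0.94 = 2.8912 kgf·cm
After the belt (255/192): 2.8912 × 1.3281 × 0.93 = 3.5711 kgf·cm

3.57 kgf·cm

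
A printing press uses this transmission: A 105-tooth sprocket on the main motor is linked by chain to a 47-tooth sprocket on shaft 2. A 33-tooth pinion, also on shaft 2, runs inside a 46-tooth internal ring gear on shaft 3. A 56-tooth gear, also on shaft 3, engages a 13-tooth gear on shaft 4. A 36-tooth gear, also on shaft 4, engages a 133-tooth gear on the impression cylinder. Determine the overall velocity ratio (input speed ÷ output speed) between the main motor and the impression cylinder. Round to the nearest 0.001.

Each stage contributes driven/driver: chain 47/105 = 0.44762, internal gear 46/33 = 1.3939, gear mesh 13/56 = 0.23214, gear mesh 133/36 = 3.6944.
Overall: 0.44762 × 1.3939 × 0.23214 × 3.6944 = 0.53513.

0.535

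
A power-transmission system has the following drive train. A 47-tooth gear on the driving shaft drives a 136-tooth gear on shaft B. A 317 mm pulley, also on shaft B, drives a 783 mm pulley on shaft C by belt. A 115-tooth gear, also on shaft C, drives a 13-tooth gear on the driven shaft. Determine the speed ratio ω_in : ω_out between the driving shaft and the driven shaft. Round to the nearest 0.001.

0.808

Each stage contributes driven/driver: gear mesh 136/47 = 2.8936, belt 783/317 = 2.47, gear mesh 13/115 = 0.11304.
Overall: 2.8936 × 2.47 × 0.11304 = 0.80796.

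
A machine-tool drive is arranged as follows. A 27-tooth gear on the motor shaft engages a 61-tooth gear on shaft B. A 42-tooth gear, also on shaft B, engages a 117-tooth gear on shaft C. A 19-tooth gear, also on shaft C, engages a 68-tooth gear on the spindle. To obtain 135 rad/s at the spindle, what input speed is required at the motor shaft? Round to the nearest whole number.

Overall ratio R = 2.2593 × 2.7857 × 3.5789 = 22.525.
Required input speed = output speed × R = 135 × 22.525 = 3040.8 rad/s.

3041 rad/s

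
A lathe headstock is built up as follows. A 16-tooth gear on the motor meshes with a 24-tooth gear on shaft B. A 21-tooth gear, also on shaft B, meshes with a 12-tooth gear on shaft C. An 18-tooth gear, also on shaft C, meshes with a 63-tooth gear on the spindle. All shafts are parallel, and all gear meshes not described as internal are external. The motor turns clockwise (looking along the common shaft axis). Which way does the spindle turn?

the motor → shaft B: external mesh, 1 reversal → CCW.
shaft B → shaft C: external mesh, 1 reversal → CW.
shaft C → the spindle: external mesh, 1 reversal → CCW.
3 reversals in total — an odd number — so the spindle turns opposite to the motor.

anticlockwise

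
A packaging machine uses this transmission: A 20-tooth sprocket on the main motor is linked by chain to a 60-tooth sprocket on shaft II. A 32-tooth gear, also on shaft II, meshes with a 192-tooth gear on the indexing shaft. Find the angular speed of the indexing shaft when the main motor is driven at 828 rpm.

Chain: ratio = 60/20 = 3, so shaft II turns at 828 / 3 = 276 rpm.
Gear mesh: ratio = 192/32 = 6, so the indexing shaft turns at 276 / 6 = 46 rpm.

46 rpm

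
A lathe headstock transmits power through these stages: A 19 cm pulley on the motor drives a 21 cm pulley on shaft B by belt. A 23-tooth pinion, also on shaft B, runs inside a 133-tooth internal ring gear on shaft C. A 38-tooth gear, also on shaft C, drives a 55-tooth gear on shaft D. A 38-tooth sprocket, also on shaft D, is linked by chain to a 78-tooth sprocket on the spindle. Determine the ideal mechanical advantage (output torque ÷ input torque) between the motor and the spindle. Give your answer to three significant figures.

Each stage contributes driven/driver: belt 21/19 = 1.1053, internal gear 133/23 = 5.7826, gear mesh 55/38 = 1.4474, chain 78/38 = 2.0526.
Overall: 1.1053 × 5.7826 × 1.4474 × 2.0526 = 18.988.

19.0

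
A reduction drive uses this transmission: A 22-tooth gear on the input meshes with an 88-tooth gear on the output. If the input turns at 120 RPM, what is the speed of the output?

30 RPM

Gear mesh: ratio = 88/22 = 4, so the output turns at 120 / 4 = 30 RPM.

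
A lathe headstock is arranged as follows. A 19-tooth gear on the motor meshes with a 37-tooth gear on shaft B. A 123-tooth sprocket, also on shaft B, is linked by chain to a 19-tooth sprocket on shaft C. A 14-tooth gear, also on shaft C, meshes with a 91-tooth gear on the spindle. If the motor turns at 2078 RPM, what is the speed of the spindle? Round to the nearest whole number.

1063 RPM

Gear mesh: ratio = 37/19 = 1.9474, so shaft B turns at 2078 / 1.9474 = 1067.1 RPM.
Chain: ratio = 19/123 = 0.15447, so shaft C turns at 1067.1 / 0.15447 = 6907.9 RPM.
Gear mesh: ratio = 91/14 = 6.5, so the spindle turns at 6907.9 / 6.5 = 1062.8 RPM.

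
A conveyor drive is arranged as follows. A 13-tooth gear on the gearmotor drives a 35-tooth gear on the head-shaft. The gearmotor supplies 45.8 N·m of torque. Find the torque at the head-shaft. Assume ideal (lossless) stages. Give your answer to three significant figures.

gear mesh 35/13 = 2.6923 → τ = 45.8·2.6923 = 123.31 N·m

123 N·m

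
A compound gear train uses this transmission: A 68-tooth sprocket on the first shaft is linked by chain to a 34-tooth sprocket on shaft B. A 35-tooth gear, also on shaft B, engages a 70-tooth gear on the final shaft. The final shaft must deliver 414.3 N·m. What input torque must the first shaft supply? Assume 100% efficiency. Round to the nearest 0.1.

Overall ratio R = 0.5 × 2 = 1.
Input torque = output torque / R = 414.3 / 1 = 414.3 N·m.

414.3 N·m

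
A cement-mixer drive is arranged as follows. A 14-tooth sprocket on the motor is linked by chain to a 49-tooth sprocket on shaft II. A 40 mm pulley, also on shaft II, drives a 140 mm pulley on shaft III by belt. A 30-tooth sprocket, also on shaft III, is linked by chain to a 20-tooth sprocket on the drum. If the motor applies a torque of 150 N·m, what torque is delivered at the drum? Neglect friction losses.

After the chain (49/14): 150 × 3.5 = 525 N·m
After the belt (140/40): 525 × 3.5 = 1837.5 N·m
After the chain (20/30): 1837.5 × 0.66667 = 1225 N·m

1225 N·m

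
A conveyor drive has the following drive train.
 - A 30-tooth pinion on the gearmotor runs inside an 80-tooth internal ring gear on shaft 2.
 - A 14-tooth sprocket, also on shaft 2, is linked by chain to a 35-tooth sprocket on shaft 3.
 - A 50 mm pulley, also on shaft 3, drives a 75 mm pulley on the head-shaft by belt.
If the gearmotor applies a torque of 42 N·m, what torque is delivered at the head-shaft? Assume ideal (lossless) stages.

420 N·m

After the internal gear (80/30): 42 × 2.6667 = 112 N·m
After the chain (35/14): 112 × 2.5 = 280 N·m
After the belt (75/50): 280 × 1.5 = 420 N·m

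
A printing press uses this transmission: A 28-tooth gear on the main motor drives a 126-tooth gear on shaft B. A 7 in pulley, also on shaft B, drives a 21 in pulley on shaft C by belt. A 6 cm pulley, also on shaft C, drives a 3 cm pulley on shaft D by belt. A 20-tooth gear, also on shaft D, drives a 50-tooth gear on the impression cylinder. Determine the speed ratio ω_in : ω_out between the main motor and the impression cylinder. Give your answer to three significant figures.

16.9

Each stage contributes driven/driver: gear mesh 126/28 = 4.5, belt 21/7 = 3, belt 3/6 = 0.5, gear mesh 50/20 = 2.5.
Overall: 4.5 × 3 × 0.5 × 2.5 = 16.875.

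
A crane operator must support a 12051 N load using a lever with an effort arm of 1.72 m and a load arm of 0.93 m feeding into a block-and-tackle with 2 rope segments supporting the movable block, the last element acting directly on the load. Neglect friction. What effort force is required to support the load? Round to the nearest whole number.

Lever MA = effort arm / load arm = 1.72/0.93 = 1.8495.
Block-and-tackle MA = number of supporting rope parts = 2.
Combined ideal MA = 1.8495 × 2 = 3.6989.
Effort = load / MA = 12051 / 3.6989 = 3258 N.

3258 N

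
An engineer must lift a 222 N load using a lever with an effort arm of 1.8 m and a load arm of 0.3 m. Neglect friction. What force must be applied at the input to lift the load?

37 N

Lever MA = effort arm / load arm = 1.8/0.3 = 6.
Effort = load / MA = 222 / 6 = 37 N.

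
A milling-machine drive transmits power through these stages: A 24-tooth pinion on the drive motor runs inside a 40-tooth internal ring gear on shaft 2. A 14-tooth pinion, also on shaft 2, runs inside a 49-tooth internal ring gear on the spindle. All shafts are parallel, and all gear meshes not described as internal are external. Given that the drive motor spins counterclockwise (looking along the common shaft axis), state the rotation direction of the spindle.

the drive motor → shaft 2: internal mesh, same direction → CCW.
shaft 2 → the spindle: internal mesh, same direction → CCW.
0 reversals in total — an even number — so the spindle turns the same way as the drive motor.

counterclockwise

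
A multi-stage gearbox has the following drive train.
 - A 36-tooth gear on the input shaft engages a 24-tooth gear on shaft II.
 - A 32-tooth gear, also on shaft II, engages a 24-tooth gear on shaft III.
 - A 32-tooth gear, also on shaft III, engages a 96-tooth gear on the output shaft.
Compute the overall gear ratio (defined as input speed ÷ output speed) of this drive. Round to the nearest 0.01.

Each stage contributes driven/driver: gear mesh 24/36 = 0.66667, gear mesh 24/32 = 0.75, gear mesh 96/32 = 3.
Overall: 0.66667 × 0.75 × 3 = 1.5.

1.50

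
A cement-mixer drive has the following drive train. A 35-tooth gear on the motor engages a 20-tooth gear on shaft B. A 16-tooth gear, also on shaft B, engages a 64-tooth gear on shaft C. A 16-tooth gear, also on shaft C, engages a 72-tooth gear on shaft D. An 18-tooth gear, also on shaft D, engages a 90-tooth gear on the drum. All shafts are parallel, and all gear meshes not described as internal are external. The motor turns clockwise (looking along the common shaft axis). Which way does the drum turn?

the motor → shaft B: external mesh, 1 reversal → CCW.
shaft B → shaft C: external mesh, 1 reversal → CW.
shaft C → shaft D: external mesh, 1 reversal → CCW.
shaft D → the drum: external mesh, 1 reversal → CW.
4 reversals in total — an even number — so the drum turns the same way as the motor.

clockwise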